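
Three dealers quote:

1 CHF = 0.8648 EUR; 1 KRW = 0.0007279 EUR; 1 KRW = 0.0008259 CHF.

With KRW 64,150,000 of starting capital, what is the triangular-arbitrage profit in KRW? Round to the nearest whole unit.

Profitable loop is KRW → EUR → CHF → KRW:
KRW 64,150,000 × 0.0007279 = EUR 46,694.78
EUR 46,694.78 ÷ 0.8648 = CHF 53,994.89
CHF 53,994.89 ÷ 0.0008259 = KRW 65,377,037
Profit = KRW 65,377,037 − KRW 64,150,000

Profit: KRW 1,227,037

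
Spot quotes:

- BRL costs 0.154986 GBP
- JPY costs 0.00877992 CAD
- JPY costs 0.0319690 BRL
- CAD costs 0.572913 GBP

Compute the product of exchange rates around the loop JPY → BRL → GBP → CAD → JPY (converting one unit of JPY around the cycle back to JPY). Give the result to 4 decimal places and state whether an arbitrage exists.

0.9850 (arbitrage exists)

Around JPY → BRL → GBP → CAD → JPY: 1 × 0.0319690 × 0.154986 ÷ 0.572913 ÷ 0.00877992 = 0.985014
Product < 1; profitable direction is JPY → CAD → GBP → BRL → JPY.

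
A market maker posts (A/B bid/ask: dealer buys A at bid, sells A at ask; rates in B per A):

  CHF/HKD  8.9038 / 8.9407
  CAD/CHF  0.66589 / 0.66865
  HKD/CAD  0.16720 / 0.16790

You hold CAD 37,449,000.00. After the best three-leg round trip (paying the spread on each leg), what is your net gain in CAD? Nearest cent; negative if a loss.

Best loop CAD → HKD → CHF → CAD:
CAD 37,449,000.00 ÷ 0.16790 (buy HKD at ask) = HKD 223,043,478.26
HKD 223,043,478.26 ÷ 8.9407 (buy CHF at ask) = CHF 24,946,981.59
CHF 24,946,981.59 ÷ 0.66865 (buy CAD at ask) = CAD 37,309,476.69

Net result: CAD -139,523.31 (no profitable arbitrage after spreads)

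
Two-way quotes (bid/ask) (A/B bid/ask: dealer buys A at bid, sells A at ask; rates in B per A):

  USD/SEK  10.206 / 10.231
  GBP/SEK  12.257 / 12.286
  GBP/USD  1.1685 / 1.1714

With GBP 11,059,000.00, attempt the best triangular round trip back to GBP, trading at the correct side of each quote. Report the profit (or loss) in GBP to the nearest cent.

Best loop GBP → SEK → USD → GBP:
GBP 11,059,000.00 × 12.257 (sell GBP at bid) = SEK 135,550,163.00
SEK 135,550,163.00 ÷ 10.231 (buy USD at ask) = USD 13,248,965.20
USD 13,248,965.20 ÷ 1.1714 (buy GBP at ask) = GBP 11,310,368.11

Net profit: GBP 251,368.11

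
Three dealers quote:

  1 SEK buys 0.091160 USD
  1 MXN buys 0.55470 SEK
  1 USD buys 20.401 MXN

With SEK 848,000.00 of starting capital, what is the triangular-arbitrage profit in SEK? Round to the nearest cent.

Profit: SEK 26,802.05

Profitable loop is SEK → USD → MXN → SEK:
SEK 848,000.00 × 0.091160 = USD 77,303.68
USD 77,303.68 × 20.401 = MXN 1,577,072.38
MXN 1,577,072.38 × 0.55470 = SEK 874,802.05
Profit = SEK 874,802.05 − SEK 848,000.00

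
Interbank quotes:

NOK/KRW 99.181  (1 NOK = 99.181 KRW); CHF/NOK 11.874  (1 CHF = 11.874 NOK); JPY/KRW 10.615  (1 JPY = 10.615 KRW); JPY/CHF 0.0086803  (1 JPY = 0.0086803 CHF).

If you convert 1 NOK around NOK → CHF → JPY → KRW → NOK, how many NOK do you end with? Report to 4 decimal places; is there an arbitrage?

Around NOK → CHF → JPY → KRW → NOK: 1 ÷ 11.874 ÷ 0.0086803 × 10.615 ÷ 99.181 = 1.038388
Product > 1; profitable direction is NOK → CHF → JPY → KRW → NOK.

1.0384 (arbitrage exists)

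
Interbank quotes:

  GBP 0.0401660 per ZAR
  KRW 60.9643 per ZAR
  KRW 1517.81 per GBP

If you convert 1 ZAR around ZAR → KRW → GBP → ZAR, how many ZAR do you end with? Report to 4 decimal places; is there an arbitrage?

1.0000 (no arbitrage)

Around ZAR → KRW → GBP → ZAR: 1 × 60.9643 ÷ 1517.81 ÷ 0.0401660 = 0.999999
Product ≈ 1 (deviation 0.000%, within rounding noise).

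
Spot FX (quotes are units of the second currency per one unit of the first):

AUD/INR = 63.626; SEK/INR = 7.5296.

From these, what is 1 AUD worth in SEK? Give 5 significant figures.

AUD/SEK = 8.4501

1 AUD × 63.626 = 63.626 INR
63.626 INR ÷ 7.5296 = 8.45012 SEK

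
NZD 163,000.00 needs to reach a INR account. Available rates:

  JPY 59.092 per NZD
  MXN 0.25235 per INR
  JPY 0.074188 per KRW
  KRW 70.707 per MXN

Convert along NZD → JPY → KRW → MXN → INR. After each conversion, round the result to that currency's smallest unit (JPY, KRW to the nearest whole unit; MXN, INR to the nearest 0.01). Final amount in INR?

NZD 163,000.00 × 59.092 = JPY 9,631,996
JPY 9,631,996 ÷ 0.074188 = KRW 129,832,264
KRW 129,832,264 ÷ 70.707 = MXN 1,836,201.00
MXN 1,836,201.00 ÷ 0.25235 = INR 7,276,405.79

INR 7,276,405.79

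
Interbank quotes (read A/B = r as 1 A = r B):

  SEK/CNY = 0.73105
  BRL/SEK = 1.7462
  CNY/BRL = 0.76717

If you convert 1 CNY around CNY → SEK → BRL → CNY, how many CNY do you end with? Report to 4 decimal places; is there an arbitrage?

Around CNY → SEK → BRL → CNY: 1 ÷ 0.73105 ÷ 1.7462 ÷ 0.76717 = 1.021098
Product > 1; profitable direction is CNY → SEK → BRL → CNY.

1.0211 (arbitrage exists)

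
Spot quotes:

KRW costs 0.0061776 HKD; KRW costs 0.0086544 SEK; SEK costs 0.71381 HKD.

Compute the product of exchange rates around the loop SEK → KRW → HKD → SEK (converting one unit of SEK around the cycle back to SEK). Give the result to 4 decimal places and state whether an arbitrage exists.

Around SEK → KRW → HKD → SEK: 1 ÷ 0.0086544 × 0.0061776 ÷ 0.71381 = 1.000000
Product ≈ 1 (deviation 0.000%, within rounding noise).

1.0000 (no arbitrage)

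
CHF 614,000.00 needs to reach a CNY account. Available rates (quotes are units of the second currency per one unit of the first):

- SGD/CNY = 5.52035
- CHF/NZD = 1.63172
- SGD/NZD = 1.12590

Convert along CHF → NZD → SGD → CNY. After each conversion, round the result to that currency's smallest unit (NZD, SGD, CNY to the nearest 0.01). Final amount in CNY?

CHF 614,000.00 × 1.63172 = NZD 1,001,876.08
NZD 1,001,876.08 ÷ 1.12590 = SGD 889,844.64
SGD 889,844.64 × 5.52035 = CNY 4,912,253.86

CNY 4,912,253.86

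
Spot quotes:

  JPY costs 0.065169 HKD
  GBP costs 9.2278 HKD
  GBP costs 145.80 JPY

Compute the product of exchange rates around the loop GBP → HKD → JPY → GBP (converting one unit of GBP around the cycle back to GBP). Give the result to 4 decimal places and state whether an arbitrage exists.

0.9712 (arbitrage exists)

Around GBP → HKD → JPY → GBP: 1 × 9.2278 ÷ 0.065169 ÷ 145.80 = 0.971180
Product < 1; profitable direction is GBP → JPY → HKD → GBP.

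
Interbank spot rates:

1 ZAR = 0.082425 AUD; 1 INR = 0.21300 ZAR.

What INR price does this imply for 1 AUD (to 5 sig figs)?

AUD/INR = 56.959

1 AUD ÷ 0.082425 = 12.1322 ZAR
12.1322 ZAR ÷ 0.21300 = 56.9589 INR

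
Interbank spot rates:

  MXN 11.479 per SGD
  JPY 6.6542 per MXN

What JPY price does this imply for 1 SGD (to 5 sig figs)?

1 SGD × 11.479 = 11.479 MXN
11.479 MXN × 6.6542 = 76.3836 JPY

SGD/JPY = 76.384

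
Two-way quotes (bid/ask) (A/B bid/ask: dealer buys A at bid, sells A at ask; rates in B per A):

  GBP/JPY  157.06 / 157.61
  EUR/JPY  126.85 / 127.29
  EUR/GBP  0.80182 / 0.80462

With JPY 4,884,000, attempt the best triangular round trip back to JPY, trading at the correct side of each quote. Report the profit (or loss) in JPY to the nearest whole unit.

Best loop JPY → GBP → EUR → JPY:
JPY 4,884,000 ÷ 157.61 (buy GBP at ask) = GBP 30,987.88
GBP 30,987.88 ÷ 0.80462 (buy EUR at ask) = EUR 38,512.44
EUR 38,512.44 × 126.85 (sell EUR at bid) = JPY 4,885,303

Net profit: JPY 1,303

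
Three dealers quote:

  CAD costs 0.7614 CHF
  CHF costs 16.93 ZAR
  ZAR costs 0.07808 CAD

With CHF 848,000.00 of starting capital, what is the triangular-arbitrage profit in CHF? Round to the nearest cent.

Profit: CHF 5,503.86

Profitable loop is CHF → ZAR → CAD → CHF:
CHF 848,000.00 × 16.93 = ZAR 14,356,640.00
ZAR 14,356,640.00 × 0.07808 = CAD 1,120,966.45
CAD 1,120,966.45 × 0.7614 = CHF 853,503.86
Profit = CHF 853,503.86 − CHF 848,000.00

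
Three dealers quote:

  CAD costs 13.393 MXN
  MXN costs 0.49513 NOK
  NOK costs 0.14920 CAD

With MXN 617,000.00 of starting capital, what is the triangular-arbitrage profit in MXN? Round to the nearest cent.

Profit: MXN 6,618.85

Profitable loop is MXN → CAD → NOK → MXN:
MXN 617,000.00 ÷ 13.393 = CAD 46,068.84
CAD 46,068.84 ÷ 0.14920 = NOK 308,772.40
NOK 308,772.40 ÷ 0.49513 = MXN 623,618.85
Profit = MXN 623,618.85 − MXN 617,000.00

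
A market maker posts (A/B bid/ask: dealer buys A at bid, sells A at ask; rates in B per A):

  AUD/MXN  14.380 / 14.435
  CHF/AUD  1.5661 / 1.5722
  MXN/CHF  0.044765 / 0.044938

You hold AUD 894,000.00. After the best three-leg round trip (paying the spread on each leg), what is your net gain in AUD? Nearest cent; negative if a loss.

Net profit: AUD 7,269.10

Best loop AUD → MXN → CHF → AUD:
AUD 894,000.00 × 14.380 (sell AUD at bid) = MXN 12,855,720.00
MXN 12,855,720.00 × 0.044765 (sell MXN at bid) = CHF 575,486.31
CHF 575,486.31 × 1.5661 (sell CHF at bid) = AUD 901,269.10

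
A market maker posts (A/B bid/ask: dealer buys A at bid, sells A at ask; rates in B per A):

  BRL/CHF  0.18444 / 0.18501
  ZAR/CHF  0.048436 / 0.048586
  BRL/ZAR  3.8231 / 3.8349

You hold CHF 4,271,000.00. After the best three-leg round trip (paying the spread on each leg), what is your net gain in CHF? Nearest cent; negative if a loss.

Best loop CHF → BRL → ZAR → CHF:
CHF 4,271,000.00 ÷ 0.18501 (buy BRL at ask) = BRL 23,085,238.64
BRL 23,085,238.64 × 3.8231 (sell BRL at bid) = ZAR 88,257,175.83
ZAR 88,257,175.83 × 0.048436 (sell ZAR at bid) = CHF 4,274,824.57

Net profit: CHF 3,824.57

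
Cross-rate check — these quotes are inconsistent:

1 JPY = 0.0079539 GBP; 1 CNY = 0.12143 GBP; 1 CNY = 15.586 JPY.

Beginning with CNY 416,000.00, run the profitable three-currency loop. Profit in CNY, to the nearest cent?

Profit: CNY 8,699.88

Profitable loop is CNY → JPY → GBP → CNY:
CNY 416,000.00 × 15.586 = JPY 6,483,776
JPY 6,483,776 × 0.0079539 = GBP 51,571.31
GBP 51,571.31 ÷ 0.12143 = CNY 424,699.88
Profit = CNY 424,699.88 − CNY 416,000.00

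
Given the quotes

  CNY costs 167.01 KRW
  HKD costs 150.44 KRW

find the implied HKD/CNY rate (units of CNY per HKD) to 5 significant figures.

1 HKD × 150.44 = 150.44 KRW
150.44 KRW ÷ 167.01 = 0.900784 CNY

HKD/CNY = 0.90078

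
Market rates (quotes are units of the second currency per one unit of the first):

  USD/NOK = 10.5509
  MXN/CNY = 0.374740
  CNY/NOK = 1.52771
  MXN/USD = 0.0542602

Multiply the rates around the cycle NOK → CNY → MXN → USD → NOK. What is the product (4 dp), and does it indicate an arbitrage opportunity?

1.0000 (no arbitrage)

Around NOK → CNY → MXN → USD → NOK: 1 ÷ 1.52771 ÷ 0.374740 × 0.0542602 × 10.5509 = 1.000000
Product ≈ 1 (deviation 0.000%, within rounding noise).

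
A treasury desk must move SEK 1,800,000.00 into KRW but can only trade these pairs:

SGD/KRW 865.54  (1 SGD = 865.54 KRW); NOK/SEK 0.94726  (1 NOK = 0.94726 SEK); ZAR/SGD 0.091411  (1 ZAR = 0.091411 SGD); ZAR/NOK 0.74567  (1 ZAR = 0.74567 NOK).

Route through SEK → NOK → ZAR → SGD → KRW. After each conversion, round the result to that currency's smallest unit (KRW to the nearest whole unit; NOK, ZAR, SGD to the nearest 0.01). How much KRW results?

KRW 201,624,003

SEK 1,800,000.00 ÷ 0.94726 = NOK 1,900,217.47
NOK 1,900,217.47 ÷ 0.74567 = ZAR 2,548,335.68
ZAR 2,548,335.68 × 0.091411 = SGD 232,945.91
SGD 232,945.91 × 865.54 = KRW 201,624,003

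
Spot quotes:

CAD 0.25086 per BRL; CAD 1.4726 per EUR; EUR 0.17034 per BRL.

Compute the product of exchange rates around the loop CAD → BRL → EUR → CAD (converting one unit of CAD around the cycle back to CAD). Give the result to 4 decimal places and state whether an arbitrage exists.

0.9999 (no arbitrage)

Around CAD → BRL → EUR → CAD: 1 ÷ 0.25086 × 0.17034 × 1.4726 = 0.999931
Product ≈ 1 (deviation 0.007%, within rounding noise).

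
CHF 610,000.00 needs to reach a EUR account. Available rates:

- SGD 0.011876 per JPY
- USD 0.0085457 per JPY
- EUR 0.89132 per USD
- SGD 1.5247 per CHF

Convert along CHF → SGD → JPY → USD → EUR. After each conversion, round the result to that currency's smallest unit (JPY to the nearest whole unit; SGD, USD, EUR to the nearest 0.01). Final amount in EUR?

CHF 610,000.00 × 1.5247 = SGD 930,067.00
SGD 930,067.00 ÷ 0.011876 = JPY 78,314,837
JPY 78,314,837 × 0.0085457 = USD 669,255.10
USD 669,255.10 × 0.89132 = EUR 596,520.46

EUR 596,520.46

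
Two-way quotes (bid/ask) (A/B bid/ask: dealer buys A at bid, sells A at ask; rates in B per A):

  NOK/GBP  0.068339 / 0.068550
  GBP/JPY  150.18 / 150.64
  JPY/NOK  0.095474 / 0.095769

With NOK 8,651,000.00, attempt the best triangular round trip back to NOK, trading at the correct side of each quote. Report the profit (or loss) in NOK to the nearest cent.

Best loop NOK → JPY → GBP → NOK:
NOK 8,651,000.00 ÷ 0.095769 (buy JPY at ask) = JPY 90,331,945
JPY 90,331,945 ÷ 150.64 (buy GBP at ask) = GBP 599,654.44
GBP 599,654.44 ÷ 0.068550 (buy NOK at ask) = NOK 8,747,694.21

Net profit: NOK 96,694.21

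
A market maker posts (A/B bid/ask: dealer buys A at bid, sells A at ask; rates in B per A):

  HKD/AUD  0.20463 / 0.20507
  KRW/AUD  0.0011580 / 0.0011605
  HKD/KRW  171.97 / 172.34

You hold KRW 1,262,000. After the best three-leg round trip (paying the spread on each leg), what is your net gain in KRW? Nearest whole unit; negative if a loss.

Net profit: KRW 29,212

Best loop KRW → HKD → AUD → KRW:
KRW 1,262,000 ÷ 172.34 (buy HKD at ask) = HKD 7,322.73
HKD 7,322.73 × 0.20463 (sell HKD at bid) = AUD 1,498.45
AUD 1,498.45 ÷ 0.0011605 (buy KRW at ask) = KRW 1,291,212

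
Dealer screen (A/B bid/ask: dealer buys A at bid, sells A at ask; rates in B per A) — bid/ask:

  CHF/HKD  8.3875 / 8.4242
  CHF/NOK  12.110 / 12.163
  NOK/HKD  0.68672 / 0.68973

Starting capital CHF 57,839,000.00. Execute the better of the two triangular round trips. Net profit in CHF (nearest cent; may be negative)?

Best loop CHF → HKD → NOK → CHF:
CHF 57,839,000.00 × 8.3875 (sell CHF at bid) = HKD 485,124,612.50
HKD 485,124,612.50 ÷ 0.68973 (buy NOK at ask) = NOK 703,354,374.18
NOK 703,354,374.18 ÷ 12.163 (buy CHF at ask) = CHF 57,827,375.99

Net result: CHF -11,624.01 (no profitable arbitrage after spreads)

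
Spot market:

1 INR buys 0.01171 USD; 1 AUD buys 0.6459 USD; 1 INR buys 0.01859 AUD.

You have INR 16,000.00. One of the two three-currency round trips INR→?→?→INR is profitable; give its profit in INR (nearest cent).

Profitable loop is INR → AUD → USD → INR:
INR 16,000.00 × 0.01859 = AUD 297.44
AUD 297.44 × 0.6459 = USD 192.12
USD 192.12 ÷ 0.01171 = INR 16,406.19
Profit = INR 16,406.19 − INR 16,000.00

Profit: INR 406.19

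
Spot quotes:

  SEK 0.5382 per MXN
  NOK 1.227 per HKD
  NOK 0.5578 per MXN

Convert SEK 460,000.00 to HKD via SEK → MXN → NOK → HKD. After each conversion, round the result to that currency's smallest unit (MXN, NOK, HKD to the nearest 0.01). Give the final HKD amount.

HKD 388,551.04

SEK 460,000.00 ÷ 0.5382 = MXN 854,700.85
MXN 854,700.85 × 0.5578 = NOK 476,752.13
NOK 476,752.13 ÷ 1.227 = HKD 388,551.04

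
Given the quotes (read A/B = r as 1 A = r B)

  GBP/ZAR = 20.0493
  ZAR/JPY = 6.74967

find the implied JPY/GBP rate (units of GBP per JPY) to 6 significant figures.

1 JPY ÷ 6.74967 = 0.148155 ZAR
0.148155 ZAR ÷ 20.0493 = 0.00738955 GBP

JPY/GBP = 0.00738955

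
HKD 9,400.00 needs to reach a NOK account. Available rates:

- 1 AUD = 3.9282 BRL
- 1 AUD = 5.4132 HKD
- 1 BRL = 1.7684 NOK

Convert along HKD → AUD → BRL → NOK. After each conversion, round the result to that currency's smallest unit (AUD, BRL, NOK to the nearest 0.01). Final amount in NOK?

NOK 12,062.82

HKD 9,400.00 ÷ 5.4132 = AUD 1,736.50
AUD 1,736.50 × 3.9282 = BRL 6,821.32
BRL 6,821.32 × 1.7684 = NOK 12,062.82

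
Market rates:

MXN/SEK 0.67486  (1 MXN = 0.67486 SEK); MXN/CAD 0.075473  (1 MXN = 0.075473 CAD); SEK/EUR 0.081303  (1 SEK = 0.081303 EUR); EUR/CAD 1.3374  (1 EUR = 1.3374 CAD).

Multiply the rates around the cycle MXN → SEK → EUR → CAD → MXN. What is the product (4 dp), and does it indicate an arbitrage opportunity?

Around MXN → SEK → EUR → CAD → MXN: 1 × 0.67486 × 0.081303 × 1.3374 ÷ 0.075473 = 0.972277
Product < 1; profitable direction is MXN → CAD → EUR → SEK → MXN.

0.9723 (arbitrage exists)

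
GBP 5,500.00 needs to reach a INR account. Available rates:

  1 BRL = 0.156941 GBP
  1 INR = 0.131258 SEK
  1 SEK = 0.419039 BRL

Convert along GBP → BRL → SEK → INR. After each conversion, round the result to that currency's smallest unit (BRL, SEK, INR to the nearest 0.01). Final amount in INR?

INR 637,156.44

GBP 5,500.00 ÷ 0.156941 = BRL 35,045.02
BRL 35,045.02 ÷ 0.419039 = SEK 83,631.88
SEK 83,631.88 ÷ 0.131258 = INR 637,156.44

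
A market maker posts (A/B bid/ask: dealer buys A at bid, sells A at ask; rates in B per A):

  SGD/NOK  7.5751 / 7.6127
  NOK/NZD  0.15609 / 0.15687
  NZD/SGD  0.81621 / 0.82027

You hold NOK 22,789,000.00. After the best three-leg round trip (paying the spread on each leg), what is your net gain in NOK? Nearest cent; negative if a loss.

Net profit: NOK 475,291.35

Best loop NOK → SGD → NZD → NOK:
NOK 22,789,000.00 ÷ 7.6127 (buy SGD at ask) = SGD 2,993,550.25
SGD 2,993,550.25 ÷ 0.82027 (buy NZD at ask) = NZD 3,649,469.38
NZD 3,649,469.38 ÷ 0.15687 (buy NOK at ask) = NOK 23,264,291.35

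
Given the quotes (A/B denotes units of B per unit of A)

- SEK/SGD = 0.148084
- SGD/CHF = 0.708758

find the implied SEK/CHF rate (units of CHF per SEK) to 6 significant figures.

SEK/CHF = 0.104956

1 SEK × 0.148084 = 0.148084 SGD
0.148084 SGD × 0.708758 = 0.104956 CHF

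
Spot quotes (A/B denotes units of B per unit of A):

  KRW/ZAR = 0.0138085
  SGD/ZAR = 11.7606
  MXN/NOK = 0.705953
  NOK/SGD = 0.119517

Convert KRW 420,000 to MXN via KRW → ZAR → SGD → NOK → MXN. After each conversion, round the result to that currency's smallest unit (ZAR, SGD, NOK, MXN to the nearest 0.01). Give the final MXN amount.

KRW 420,000 × 0.0138085 = ZAR 5,799.57
ZAR 5,799.57 ÷ 11.7606 = SGD 493.14
SGD 493.14 ÷ 0.119517 = NOK 4,126.11
NOK 4,126.11 ÷ 0.705953 = MXN 5,844.74

MXN 5,844.74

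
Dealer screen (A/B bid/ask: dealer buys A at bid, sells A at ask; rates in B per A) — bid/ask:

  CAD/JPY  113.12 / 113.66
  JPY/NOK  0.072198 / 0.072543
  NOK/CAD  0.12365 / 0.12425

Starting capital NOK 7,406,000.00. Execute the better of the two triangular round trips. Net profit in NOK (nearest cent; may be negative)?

Net profit: NOK 72,980.35

Best loop NOK → CAD → JPY → NOK:
NOK 7,406,000.00 × 0.12365 (sell NOK at bid) = CAD 915,751.90
CAD 915,751.90 × 113.12 (sell CAD at bid) = JPY 103,589,855
JPY 103,589,855 × 0.072198 (sell JPY at bid) = NOK 7,478,980.35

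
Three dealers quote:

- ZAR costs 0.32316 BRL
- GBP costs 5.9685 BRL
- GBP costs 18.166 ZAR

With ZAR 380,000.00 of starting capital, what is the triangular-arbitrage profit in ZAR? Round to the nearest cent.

Profitable loop is ZAR → GBP → BRL → ZAR:
ZAR 380,000.00 ÷ 18.166 = GBP 20,918.20
GBP 20,918.20 × 5.9685 = BRL 124,850.27
BRL 124,850.27 ÷ 0.32316 = ZAR 386,341.97
Profit = ZAR 386,341.97 − ZAR 380,000.00

Profit: ZAR 6,341.97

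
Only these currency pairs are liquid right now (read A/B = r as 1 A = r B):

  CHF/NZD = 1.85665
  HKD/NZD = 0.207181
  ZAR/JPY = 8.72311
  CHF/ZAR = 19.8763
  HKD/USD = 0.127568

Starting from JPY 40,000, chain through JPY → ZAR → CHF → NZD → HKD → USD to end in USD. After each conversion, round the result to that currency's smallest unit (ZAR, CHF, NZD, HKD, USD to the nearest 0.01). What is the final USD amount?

JPY 40,000 ÷ 8.72311 = ZAR 4,585.52
ZAR 4,585.52 ÷ 19.8763 = CHF 230.70
CHF 230.70 × 1.85665 = NZD 428.33
NZD 428.33 ÷ 0.207181 = HKD 2,067.42
HKD 2,067.42 × 0.127568 = USD 263.74

USD 263.74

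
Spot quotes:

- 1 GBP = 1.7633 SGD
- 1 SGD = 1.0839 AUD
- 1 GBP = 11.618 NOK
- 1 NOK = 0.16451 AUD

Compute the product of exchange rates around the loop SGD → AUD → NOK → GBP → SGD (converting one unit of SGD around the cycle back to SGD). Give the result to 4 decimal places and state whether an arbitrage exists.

Around SGD → AUD → NOK → GBP → SGD: 1 × 1.0839 ÷ 0.16451 ÷ 11.618 × 1.7633 = 0.999981
Product ≈ 1 (deviation 0.002%, within rounding noise).

1.0000 (no arbitrage)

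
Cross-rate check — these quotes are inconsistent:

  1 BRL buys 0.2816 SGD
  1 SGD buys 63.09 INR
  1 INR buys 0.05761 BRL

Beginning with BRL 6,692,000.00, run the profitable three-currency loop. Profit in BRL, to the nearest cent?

Profit: BRL 157,312.56

Profitable loop is BRL → SGD → INR → BRL:
BRL 6,692,000.00 × 0.2816 = SGD 1,884,467.20
SGD 1,884,467.20 × 63.09 = INR 118,891,035.65
INR 118,891,035.65 × 0.05761 = BRL 6,849,312.56
Profit = BRL 6,849,312.56 − BRL 6,692,000.00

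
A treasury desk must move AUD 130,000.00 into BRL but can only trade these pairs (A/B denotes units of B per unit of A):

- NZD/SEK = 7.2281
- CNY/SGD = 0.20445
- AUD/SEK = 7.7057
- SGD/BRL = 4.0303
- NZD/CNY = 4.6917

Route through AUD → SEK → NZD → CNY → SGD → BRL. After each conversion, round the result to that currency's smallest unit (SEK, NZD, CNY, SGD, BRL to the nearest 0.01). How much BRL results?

AUD 130,000.00 × 7.7057 = SEK 1,001,741.00
SEK 1,001,741.00 ÷ 7.2281 = NZD 138,589.81
NZD 138,589.81 × 4.6917 = CNY 650,221.81
CNY 650,221.81 × 0.20445 = SGD 132,937.85
SGD 132,937.85 × 4.0303 = BRL 535,779.42

BRL 535,779.42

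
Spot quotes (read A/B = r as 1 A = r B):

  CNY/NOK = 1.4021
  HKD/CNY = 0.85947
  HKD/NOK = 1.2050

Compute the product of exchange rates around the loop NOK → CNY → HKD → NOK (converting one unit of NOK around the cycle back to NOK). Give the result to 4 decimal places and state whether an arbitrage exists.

0.9999 (no arbitrage)

Around NOK → CNY → HKD → NOK: 1 ÷ 1.4021 ÷ 0.85947 × 1.2050 = 0.999948
Product ≈ 1 (deviation 0.005%, within rounding noise).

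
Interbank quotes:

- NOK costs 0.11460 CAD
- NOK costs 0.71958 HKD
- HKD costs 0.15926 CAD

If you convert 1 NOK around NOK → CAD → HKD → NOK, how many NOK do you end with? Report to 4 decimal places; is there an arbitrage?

Around NOK → CAD → HKD → NOK: 1 × 0.11460 ÷ 0.15926 ÷ 0.71958 = 0.999997
Product ≈ 1 (deviation 0.000%, within rounding noise).

1.0000 (no arbitrage)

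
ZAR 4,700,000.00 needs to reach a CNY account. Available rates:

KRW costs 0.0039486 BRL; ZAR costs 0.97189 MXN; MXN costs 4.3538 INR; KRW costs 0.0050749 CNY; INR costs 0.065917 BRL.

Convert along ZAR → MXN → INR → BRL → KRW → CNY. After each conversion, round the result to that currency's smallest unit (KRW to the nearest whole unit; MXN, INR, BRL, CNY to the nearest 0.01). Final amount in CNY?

ZAR 4,700,000.00 × 0.97189 = MXN 4,567,883.00
MXN 4,567,883.00 × 4.3538 = INR 19,887,649.01
INR 19,887,649.01 × 0.065917 = BRL 1,310,934.16
BRL 1,310,934.16 ÷ 0.0039486 = KRW 331,999,737
KRW 331,999,737 × 0.0050749 = CNY 1,684,865.47

CNY 1,684,865.47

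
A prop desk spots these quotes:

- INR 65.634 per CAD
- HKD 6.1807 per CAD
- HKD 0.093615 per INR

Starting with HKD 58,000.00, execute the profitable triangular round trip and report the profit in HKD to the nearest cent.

Profitable loop is HKD → INR → CAD → HKD:
HKD 58,000.00 ÷ 0.093615 = INR 619,558.83
INR 619,558.83 ÷ 65.634 = CAD 9,439.60
CAD 9,439.60 × 6.1807 = HKD 58,343.35
Profit = HKD 58,343.35 − HKD 58,000.00

Profit: HKD 343.35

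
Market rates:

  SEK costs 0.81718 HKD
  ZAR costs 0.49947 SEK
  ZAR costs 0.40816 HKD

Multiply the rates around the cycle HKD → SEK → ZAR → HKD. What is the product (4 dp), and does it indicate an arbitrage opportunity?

Around HKD → SEK → ZAR → HKD: 1 ÷ 0.81718 ÷ 0.49947 × 0.40816 = 1.000008
Product ≈ 1 (deviation 0.001%, within rounding noise).

1.0000 (no arbitrage)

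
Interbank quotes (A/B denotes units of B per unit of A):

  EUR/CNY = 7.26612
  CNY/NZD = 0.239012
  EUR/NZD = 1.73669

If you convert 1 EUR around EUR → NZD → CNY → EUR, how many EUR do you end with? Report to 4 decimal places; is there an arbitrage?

Around EUR → NZD → CNY → EUR: 1 × 1.73669 ÷ 0.239012 ÷ 7.26612 = 1.000000
Product ≈ 1 (deviation 0.000%, within rounding noise).

1.0000 (no arbitrage)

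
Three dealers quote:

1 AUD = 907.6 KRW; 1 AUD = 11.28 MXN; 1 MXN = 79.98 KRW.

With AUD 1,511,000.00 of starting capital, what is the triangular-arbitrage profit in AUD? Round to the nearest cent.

Profit: AUD 9,087.03

Profitable loop is AUD → KRW → MXN → AUD:
AUD 1,511,000.00 × 907.6 = KRW 1,371,383,600
KRW 1,371,383,600 ÷ 79.98 = MXN 17,146,581.65
MXN 17,146,581.65 ÷ 11.28 = AUD 1,520,087.03
Profit = AUD 1,520,087.03 − AUD 1,511,000.00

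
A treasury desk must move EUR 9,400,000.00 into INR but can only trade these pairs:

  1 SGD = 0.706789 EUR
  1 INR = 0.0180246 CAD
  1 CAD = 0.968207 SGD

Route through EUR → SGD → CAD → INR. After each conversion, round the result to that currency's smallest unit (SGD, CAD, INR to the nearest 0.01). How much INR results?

EUR 9,400,000.00 ÷ 0.706789 = SGD 13,299,584.46
SGD 13,299,584.46 ÷ 0.968207 = CAD 13,736,302.73
CAD 13,736,302.73 ÷ 0.0180246 = INR 762,086,411.35

INR 762,086,411.35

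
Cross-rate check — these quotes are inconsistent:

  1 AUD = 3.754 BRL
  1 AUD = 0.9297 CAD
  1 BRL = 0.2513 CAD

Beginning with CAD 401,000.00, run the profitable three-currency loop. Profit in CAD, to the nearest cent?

Profit: CAD 5,900.57

Profitable loop is CAD → AUD → BRL → CAD:
CAD 401,000.00 ÷ 0.9297 = AUD 431,321.93
AUD 431,321.93 × 3.754 = BRL 1,619,182.53
BRL 1,619,182.53 × 0.2513 = CAD 406,900.57
Profit = CAD 406,900.57 − CAD 401,000.00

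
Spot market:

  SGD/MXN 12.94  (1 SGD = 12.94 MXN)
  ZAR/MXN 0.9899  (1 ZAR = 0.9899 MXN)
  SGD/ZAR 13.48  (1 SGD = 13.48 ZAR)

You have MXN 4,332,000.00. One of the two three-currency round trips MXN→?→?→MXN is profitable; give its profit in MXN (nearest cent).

Profitable loop is MXN → SGD → ZAR → MXN:
MXN 4,332,000.00 ÷ 12.94 = SGD 334,775.89
SGD 334,775.89 × 13.48 = ZAR 4,512,778.98
ZAR 4,512,778.98 × 0.9899 = MXN 4,467,199.91
Profit = MXN 4,467,199.91 − MXN 4,332,000.00

Profit: MXN 135,199.91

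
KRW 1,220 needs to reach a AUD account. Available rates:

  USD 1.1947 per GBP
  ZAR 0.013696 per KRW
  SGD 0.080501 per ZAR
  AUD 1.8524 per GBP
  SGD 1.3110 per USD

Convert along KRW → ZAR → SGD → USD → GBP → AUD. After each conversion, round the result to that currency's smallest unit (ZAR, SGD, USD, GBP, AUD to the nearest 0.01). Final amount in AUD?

KRW 1,220 × 0.013696 = ZAR 16.71
ZAR 16.71 × 0.080501 = SGD 1.35
SGD 1.35 ÷ 1.3110 = USD 1.03
USD 1.03 ÷ 1.1947 = GBP 0.86
GBP 0.86 × 1.8524 = AUD 1.59

AUD 1.59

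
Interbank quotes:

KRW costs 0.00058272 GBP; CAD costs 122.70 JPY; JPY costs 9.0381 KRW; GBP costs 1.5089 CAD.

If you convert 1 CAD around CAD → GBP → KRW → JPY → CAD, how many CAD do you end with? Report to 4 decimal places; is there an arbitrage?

Around CAD → GBP → KRW → JPY → CAD: 1 ÷ 1.5089 ÷ 0.00058272 ÷ 9.0381 ÷ 122.70 = 1.025553
Product > 1; profitable direction is CAD → GBP → KRW → JPY → CAD.

1.0256 (arbitrage exists)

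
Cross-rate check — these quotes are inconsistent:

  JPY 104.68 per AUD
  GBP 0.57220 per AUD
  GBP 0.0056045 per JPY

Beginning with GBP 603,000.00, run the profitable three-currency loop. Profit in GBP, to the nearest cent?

Profit: GBP 15,258.43

Profitable loop is GBP → AUD → JPY → GBP:
GBP 603,000.00 ÷ 0.57220 = AUD 1,053,827.33
AUD 1,053,827.33 × 104.68 = JPY 110,314,645
JPY 110,314,645 × 0.0056045 = GBP 618,258.43
Profit = GBP 618,258.43 − GBP 603,000.00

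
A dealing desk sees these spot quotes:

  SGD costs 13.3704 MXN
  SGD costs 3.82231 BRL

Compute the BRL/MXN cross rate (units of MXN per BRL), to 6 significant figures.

BRL/MXN = 3.49799

1 BRL ÷ 3.82231 = 0.261622 SGD
0.261622 SGD × 13.3704 = 3.49799 MXN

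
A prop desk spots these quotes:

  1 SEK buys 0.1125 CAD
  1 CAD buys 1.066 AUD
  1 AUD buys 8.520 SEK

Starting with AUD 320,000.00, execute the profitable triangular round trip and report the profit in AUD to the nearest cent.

Profitable loop is AUD → SEK → CAD → AUD:
AUD 320,000.00 × 8.520 = SEK 2,726,400.00
SEK 2,726,400.00 × 0.1125 = CAD 306,720.00
CAD 306,720.00 × 1.066 = AUD 326,963.52
Profit = AUD 326,963.52 − AUD 320,000.00

Profit: AUD 6,963.52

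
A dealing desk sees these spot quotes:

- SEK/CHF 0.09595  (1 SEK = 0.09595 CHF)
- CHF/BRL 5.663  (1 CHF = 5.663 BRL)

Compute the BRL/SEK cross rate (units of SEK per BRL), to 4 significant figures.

1 BRL ÷ 5.663 = 0.176585 CHF
0.176585 CHF ÷ 0.09595 = 1.84038 SEK

BRL/SEK = 1.840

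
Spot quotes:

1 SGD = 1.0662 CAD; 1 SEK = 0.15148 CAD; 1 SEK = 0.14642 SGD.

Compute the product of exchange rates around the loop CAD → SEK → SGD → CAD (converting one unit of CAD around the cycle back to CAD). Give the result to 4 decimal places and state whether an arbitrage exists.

Around CAD → SEK → SGD → CAD: 1 ÷ 0.15148 × 0.14642 × 1.0662 = 1.030585
Product > 1; profitable direction is CAD → SEK → SGD → CAD.

1.0306 (arbitrage exists)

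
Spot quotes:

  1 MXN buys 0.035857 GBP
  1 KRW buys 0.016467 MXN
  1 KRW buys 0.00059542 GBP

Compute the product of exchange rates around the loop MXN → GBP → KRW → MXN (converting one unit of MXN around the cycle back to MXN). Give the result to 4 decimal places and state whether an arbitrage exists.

0.9917 (arbitrage exists)

Around MXN → GBP → KRW → MXN: 1 × 0.035857 ÷ 0.00059542 × 0.016467 = 0.991665
Product < 1; profitable direction is MXN → KRW → GBP → MXN.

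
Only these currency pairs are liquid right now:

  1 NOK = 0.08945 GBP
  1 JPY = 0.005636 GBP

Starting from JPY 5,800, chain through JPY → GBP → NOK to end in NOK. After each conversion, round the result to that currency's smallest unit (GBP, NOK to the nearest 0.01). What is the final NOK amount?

NOK 365.46

JPY 5,800 × 0.005636 = GBP 32.69
GBP 32.69 ÷ 0.08945 = NOK 365.46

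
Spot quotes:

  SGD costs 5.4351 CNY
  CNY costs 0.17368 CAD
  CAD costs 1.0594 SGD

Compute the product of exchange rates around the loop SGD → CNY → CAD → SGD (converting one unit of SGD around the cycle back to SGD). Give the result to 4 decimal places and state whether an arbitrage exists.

1.0000 (no arbitrage)

Around SGD → CNY → CAD → SGD: 1 × 5.4351 × 0.17368 × 1.0594 = 1.000040
Product ≈ 1 (deviation 0.004%, within rounding noise).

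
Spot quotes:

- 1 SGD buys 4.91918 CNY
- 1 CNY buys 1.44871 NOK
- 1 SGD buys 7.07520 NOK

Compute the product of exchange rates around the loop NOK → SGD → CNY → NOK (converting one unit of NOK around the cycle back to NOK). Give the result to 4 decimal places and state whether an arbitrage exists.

1.0072 (arbitrage exists)

Around NOK → SGD → CNY → NOK: 1 ÷ 7.07520 × 4.91918 × 1.44871 = 1.007246
Product > 1; profitable direction is NOK → SGD → CNY → NOK.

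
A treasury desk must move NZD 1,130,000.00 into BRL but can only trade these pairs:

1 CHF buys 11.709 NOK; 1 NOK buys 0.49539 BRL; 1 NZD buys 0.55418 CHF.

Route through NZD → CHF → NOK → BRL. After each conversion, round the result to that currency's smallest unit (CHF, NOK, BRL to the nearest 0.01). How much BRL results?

NZD 1,130,000.00 × 0.55418 = CHF 626,223.40
CHF 626,223.40 × 11.709 = NOK 7,332,449.79
NOK 7,332,449.79 × 0.49539 = BRL 3,632,422.30

BRL 3,632,422.30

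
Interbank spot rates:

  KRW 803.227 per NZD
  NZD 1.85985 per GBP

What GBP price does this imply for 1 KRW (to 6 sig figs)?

KRW/GBP = 0.000669397

1 KRW ÷ 803.227 = 0.00124498 NZD
0.00124498 NZD ÷ 1.85985 = 0.000669397 GBP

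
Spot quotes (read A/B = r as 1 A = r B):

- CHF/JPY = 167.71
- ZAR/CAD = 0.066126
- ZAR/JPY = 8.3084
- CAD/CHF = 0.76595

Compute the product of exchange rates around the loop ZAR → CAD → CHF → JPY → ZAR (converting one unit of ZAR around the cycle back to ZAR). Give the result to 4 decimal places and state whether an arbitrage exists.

1.0224 (arbitrage exists)

Around ZAR → CAD → CHF → JPY → ZAR: 1 × 0.066126 × 0.76595 × 167.71 ÷ 8.3084 = 1.022384
Product > 1; profitable direction is ZAR → CAD → CHF → JPY → ZAR.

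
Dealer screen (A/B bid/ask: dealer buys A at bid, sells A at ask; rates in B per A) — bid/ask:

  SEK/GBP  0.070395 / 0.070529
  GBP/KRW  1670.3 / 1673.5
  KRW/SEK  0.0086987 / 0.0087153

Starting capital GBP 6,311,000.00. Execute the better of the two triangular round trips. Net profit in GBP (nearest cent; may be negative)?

Best loop GBP → KRW → SEK → GBP:
GBP 6,311,000.00 × 1670.3 (sell GBP at bid) = KRW 10,541,263,300
KRW 10,541,263,300 × 0.0086987 (sell KRW at bid) = SEK 91,695,287.07
SEK 91,695,287.07 × 0.070395 (sell SEK at bid) = GBP 6,454,889.73

Net profit: GBP 143,889.73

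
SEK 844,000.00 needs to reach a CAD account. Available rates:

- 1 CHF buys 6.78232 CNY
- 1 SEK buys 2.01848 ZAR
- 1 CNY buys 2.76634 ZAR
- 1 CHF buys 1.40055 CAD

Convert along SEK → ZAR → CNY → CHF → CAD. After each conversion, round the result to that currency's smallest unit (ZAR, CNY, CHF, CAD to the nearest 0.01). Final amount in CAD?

CAD 127,169.13

SEK 844,000.00 × 2.01848 = ZAR 1,703,597.12
ZAR 1,703,597.12 ÷ 2.76634 = CNY 615,830.71
CNY 615,830.71 ÷ 6.78232 = CHF 90,799.42
CHF 90,799.42 × 1.40055 = CAD 127,169.13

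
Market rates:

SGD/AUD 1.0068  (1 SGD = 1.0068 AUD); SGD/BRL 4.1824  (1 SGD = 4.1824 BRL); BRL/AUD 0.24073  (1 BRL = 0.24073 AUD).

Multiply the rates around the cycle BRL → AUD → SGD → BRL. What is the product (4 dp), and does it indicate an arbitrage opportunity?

1.0000 (no arbitrage)

Around BRL → AUD → SGD → BRL: 1 × 0.24073 ÷ 1.0068 × 4.1824 = 1.000029
Product ≈ 1 (deviation 0.003%, within rounding noise).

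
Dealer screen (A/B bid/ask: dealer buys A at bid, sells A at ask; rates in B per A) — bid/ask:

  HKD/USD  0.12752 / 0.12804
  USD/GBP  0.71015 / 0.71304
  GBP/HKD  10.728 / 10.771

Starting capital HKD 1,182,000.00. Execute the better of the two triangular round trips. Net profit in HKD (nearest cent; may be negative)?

Best loop HKD → GBP → USD → HKD:
HKD 1,182,000.00 ÷ 10.771 (buy GBP at ask) = GBP 109,739.11
GBP 109,739.11 ÷ 0.71304 (buy USD at ask) = USD 153,903.17
USD 153,903.17 ÷ 0.12804 (buy HKD at ask) = HKD 1,201,992.87

Net profit: HKD 19,992.87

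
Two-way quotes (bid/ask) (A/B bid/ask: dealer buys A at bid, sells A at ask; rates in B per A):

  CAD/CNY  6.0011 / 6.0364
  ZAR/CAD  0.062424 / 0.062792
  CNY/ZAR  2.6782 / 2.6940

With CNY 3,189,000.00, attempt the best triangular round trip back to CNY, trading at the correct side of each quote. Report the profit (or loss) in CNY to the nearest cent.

Net profit: CNY 10,484.29

Best loop CNY → ZAR → CAD → CNY:
CNY 3,189,000.00 × 2.6782 (sell CNY at bid) = ZAR 8,540,779.80
ZAR 8,540,779.80 × 0.062424 (sell ZAR at bid) = CAD 533,149.64
CAD 533,149.64 × 6.0011 (sell CAD at bid) = CNY 3,199,484.29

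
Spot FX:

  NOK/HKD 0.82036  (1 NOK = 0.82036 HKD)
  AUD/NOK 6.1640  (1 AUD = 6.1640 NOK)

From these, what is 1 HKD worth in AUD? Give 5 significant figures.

1 HKD ÷ 0.82036 = 1.21898 NOK
1.21898 NOK ÷ 6.1640 = 0.197757 AUD

HKD/AUD = 0.19776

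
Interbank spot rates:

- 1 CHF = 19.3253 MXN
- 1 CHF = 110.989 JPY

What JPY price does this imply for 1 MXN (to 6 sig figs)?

MXN/JPY = 5.74320

1 MXN ÷ 19.3253 = 0.0517456 CHF
0.0517456 CHF × 110.989 = 5.7432 JPY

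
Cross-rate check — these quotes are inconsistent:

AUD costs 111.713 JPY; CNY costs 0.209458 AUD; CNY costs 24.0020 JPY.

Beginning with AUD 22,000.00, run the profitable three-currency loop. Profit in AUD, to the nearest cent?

Profit: AUD 566.77

Profitable loop is AUD → CNY → JPY → AUD:
AUD 22,000.00 ÷ 0.209458 = CNY 105,032.99
CNY 105,032.99 × 24.0020 = JPY 2,521,002
JPY 2,521,002 ÷ 111.713 = AUD 22,566.77
Profit = AUD 22,566.77 − AUD 22,000.00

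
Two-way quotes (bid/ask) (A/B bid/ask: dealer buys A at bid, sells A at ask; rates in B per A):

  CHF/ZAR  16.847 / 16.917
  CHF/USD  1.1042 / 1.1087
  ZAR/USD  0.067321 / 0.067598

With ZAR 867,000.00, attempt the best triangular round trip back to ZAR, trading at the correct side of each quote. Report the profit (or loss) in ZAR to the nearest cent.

Net profit: ZAR 19,907.21

Best loop ZAR → USD → CHF → ZAR:
ZAR 867,000.00 × 0.067321 (sell ZAR at bid) = USD 58,367.31
USD 58,367.31 ÷ 1.1087 (buy CHF at ask) = CHF 52,644.82
CHF 52,644.82 × 16.847 (sell CHF at bid) = ZAR 886,907.21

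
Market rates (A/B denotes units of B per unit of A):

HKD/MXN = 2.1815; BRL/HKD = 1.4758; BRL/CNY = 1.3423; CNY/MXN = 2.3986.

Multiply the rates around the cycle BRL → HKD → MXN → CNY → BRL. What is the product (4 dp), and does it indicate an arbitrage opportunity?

0.9999 (no arbitrage)

Around BRL → HKD → MXN → CNY → BRL: 1 × 1.4758 × 2.1815 ÷ 2.3986 ÷ 1.3423 = 0.999943
Product ≈ 1 (deviation 0.006%, within rounding noise).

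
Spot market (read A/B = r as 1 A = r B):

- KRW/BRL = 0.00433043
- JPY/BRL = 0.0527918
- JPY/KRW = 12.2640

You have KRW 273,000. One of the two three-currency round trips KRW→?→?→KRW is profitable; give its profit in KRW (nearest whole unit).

Profit: KRW 1,637

Profitable loop is KRW → BRL → JPY → KRW:
KRW 273,000 × 0.00433043 = BRL 1,182.21
BRL 1,182.21 ÷ 0.0527918 = JPY 22,394
JPY 22,394 × 12.2640 = KRW 274,637
Profit = KRW 274,637 − KRW 273,000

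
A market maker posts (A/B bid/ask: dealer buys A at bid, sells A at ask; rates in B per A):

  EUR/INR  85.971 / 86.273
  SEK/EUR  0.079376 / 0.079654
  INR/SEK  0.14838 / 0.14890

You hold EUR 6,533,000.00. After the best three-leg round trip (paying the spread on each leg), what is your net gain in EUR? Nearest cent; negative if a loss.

Best loop EUR → INR → SEK → EUR:
EUR 6,533,000.00 × 85.971 (sell EUR at bid) = INR 561,648,543.00
INR 561,648,543.00 × 0.14838 (sell INR at bid) = SEK 83,337,410.81
SEK 83,337,410.81 × 0.079376 (sell SEK at bid) = EUR 6,614,990.32

Net profit: EUR 81,990.32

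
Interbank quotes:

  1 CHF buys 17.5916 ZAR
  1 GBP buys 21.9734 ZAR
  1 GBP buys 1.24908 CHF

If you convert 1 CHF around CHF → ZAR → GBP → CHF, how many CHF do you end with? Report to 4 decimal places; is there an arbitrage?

Around CHF → ZAR → GBP → CHF: 1 × 17.5916 ÷ 21.9734 × 1.24908 = 0.999996
Product ≈ 1 (deviation 0.000%, within rounding noise).

1.0000 (no arbitrage)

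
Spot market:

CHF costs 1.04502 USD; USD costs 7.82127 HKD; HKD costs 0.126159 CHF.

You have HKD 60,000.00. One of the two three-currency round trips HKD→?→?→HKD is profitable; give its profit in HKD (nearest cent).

Profit: HKD 1,868.75

Profitable loop is HKD → CHF → USD → HKD:
HKD 60,000.00 × 0.126159 = CHF 7,569.54
CHF 7,569.54 × 1.04502 = USD 7,910.32
USD 7,910.32 × 7.82127 = HKD 61,868.75
Profit = HKD 61,868.75 − HKD 60,000.00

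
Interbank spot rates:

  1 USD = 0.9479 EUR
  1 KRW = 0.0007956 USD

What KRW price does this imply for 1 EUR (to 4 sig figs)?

1 EUR ÷ 0.9479 = 1.05496 USD
1.05496 USD ÷ 0.0007956 = 1326 KRW

EUR/KRW = 1326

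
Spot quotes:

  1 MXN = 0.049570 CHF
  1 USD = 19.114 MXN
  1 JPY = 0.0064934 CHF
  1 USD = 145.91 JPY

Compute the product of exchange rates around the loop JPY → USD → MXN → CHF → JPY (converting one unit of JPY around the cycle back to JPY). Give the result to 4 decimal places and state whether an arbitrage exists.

1.0000 (no arbitrage)

Around JPY → USD → MXN → CHF → JPY: 1 ÷ 145.91 × 19.114 × 0.049570 ÷ 0.0064934 = 1.000031
Product ≈ 1 (deviation 0.003%, within rounding noise).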